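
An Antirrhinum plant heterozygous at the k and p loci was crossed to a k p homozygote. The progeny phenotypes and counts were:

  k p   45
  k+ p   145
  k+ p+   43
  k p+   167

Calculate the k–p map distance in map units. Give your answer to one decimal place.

22.0 map units

The two most frequent classes, k+ p (145) and k p+ (167), are the parental types, so the F1 was k+ p / k p+.
The recombinant classes are k+ p+ and k p: 43 + 45 = 88.
Recombination frequency = 88/400 = 0.2200 ≈ 22.0%, i.e. 22.0 map units.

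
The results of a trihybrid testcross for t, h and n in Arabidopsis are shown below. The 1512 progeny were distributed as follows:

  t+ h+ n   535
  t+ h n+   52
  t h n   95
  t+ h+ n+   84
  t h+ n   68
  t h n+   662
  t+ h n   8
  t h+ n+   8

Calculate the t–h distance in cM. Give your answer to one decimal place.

9.0 cM

The two most frequent reciprocal classes, t+ h+ n and t h n+, are the parental types, so the F1 was t+ h+ n / t h n+.
The two rarest classes, t+ h n and t h+ n+, are the double crossovers. Comparing them with the parentals, only the h allele has switched, so h is the middle locus and the order is n – h – t.
Crossovers in the h–t interval produce the single-crossover classes t h+ n and t+ h n+ (68 + 52 = 120) plus the double crossovers (16).
RF(h–t) = (120 + 16) / 1512 = 136/1512 = 0.0899 → 9.0 cM.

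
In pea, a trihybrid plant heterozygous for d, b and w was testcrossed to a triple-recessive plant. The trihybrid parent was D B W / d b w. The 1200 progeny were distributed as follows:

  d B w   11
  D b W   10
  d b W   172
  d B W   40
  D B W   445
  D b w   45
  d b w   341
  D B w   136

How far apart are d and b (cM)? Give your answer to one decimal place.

The two rarest classes, D b W and d B w, are the double crossovers. Comparing them with the parentals, only the b allele has switched, so b is the middle locus and the order is d – b – w.
Crossovers in the d–b interval produce the single-crossover classes d B W and D b w (40 + 45 = 85) plus the double crossovers (21).
RF(d–b) = (85 + 21) / 1200 = 106/1200 = 0.0883 → 8.8 cM.

8.8 cM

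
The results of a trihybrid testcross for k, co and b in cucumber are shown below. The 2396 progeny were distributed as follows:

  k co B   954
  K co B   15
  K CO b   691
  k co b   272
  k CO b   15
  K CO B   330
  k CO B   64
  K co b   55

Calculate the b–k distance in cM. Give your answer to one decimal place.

The two most frequent reciprocal classes, k co B and K CO b, are the parental types, so the F1 was k co B / K CO b.
The two rarest classes, K co B and k CO b, are the double crossovers. Comparing them with the parentals, only the k allele has switched, so k is the middle locus and the order is co – k – b.
Crossovers in the k–b interval produce the single-crossover classes k co b and K CO B (272 + 330 = 602) plus the double crossovers (30).
RF(k–b) = (602 + 30) / 2396 = 632/2396 = 0.2638 → 26.4 cM.

26.4 cM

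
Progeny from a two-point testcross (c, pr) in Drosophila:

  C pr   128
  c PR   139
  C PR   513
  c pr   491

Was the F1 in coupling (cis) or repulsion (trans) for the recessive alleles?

cis

The two most frequent classes are C PR (513) and c pr (491); these are the parental (non-recombinant) types.
So the F1 carried C PR on one chromosome and c pr on the other — the recessive alleles are on the same chromosome (cis / coupling).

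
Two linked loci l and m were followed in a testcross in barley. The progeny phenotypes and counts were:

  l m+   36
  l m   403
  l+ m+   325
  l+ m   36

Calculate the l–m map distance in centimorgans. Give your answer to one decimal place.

The two most frequent classes, l+ m+ (325) and l m (403), are the parental types, so the F1 was l+ m+ / l m.
The recombinant classes are l+ m and l m+: 36 + 36 = 72.
Recombination frequency = 72/800 = 0.0900 ≈ 9.0%, i.e. 9.0 centimorgans.

9.0 centimorgans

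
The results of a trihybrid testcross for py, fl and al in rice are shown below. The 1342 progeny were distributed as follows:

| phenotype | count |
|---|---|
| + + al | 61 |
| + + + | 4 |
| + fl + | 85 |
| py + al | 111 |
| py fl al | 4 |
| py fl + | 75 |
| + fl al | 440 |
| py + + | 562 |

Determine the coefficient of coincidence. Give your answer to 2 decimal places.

The two most frequent reciprocal classes, + fl al and py + +, are the parental types, so the F1 was + fl al / py + +.
The two rarest classes, py fl al and + + +, are the double crossovers. Comparing them with the parentals, only the py allele has switched, so py is the middle locus and the order is fl – py – al.
fl–py: (136 + 8)/1342 = 0.1073; py–al: (196 + 8)/1342 = 0.1520.
Expected DCO frequency = 0.1073 × 0.1520 ≈ 0.01631; observed = 8/1342 ≈ 0.00596.
Coefficient of coincidence = 0.00596/0.01631 ≈ 0.37.

0.37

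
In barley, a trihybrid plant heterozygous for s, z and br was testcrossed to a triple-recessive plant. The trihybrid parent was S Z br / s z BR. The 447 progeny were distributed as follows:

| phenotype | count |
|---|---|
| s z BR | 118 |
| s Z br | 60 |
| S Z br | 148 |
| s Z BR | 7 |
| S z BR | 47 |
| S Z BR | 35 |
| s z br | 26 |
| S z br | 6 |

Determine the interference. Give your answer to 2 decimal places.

0.35

The two rarest classes, S z br and s Z BR, are the double crossovers. Comparing them with the parentals, only the z allele has switched, so z is the middle locus and the order is br – z – s.
br–z: (61 + 13)/447 = 0.1655; z–s: (107 + 13)/447 = 0.2685.
Expected DCO frequency = 0.1655 × 0.2685 ≈ 0.04444; observed = 13/447 ≈ 0.02908.
Coefficient of coincidence = 0.02908/0.04444 ≈ 0.65; interference = 1 − 0.65 = 0.35.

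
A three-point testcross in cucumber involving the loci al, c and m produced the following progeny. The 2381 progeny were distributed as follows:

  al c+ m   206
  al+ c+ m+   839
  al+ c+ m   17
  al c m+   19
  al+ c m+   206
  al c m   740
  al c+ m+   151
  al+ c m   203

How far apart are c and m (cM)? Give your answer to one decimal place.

The two most frequent reciprocal classes, al+ c+ m+ and al c m, are the parental types, so the F1 was al+ c+ m+ / al c m.
The two rarest classes, al+ c+ m and al c m+, are the double crossovers. Comparing them with the parentals, only the m allele has switched, so m is the middle locus and the order is al – m – c.
Crossovers in the m–c interval produce the single-crossover classes al+ c m+ and al c+ m (206 + 206 = 412) plus the double crossovers (36).
RF(m–c) = (412 + 36) / 2381 = 448/2381 = 0.1882 → 18.8 cM.

18.8 cM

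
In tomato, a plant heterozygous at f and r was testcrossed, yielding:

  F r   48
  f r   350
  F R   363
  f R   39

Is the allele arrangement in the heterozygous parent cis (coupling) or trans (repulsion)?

The two most frequent classes are F R (363) and f r (350); these are the parental (non-recombinant) types.
So the F1 carried F R on one chromosome and f r on the other — the recessive alleles are on the same chromosome (cis / coupling).

cis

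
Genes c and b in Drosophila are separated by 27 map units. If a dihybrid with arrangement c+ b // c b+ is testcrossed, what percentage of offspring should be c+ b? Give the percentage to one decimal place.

A map distance of 27 map units corresponds to a recombination frequency of 0.270.
The F1 is c+ b / c b+, so c+ b is a parental gamete class with expected frequency (1 − r)/2 = 0.730/2 = 0.3650.
That is 0.3650 = 36.5% of the progeny.

36.5%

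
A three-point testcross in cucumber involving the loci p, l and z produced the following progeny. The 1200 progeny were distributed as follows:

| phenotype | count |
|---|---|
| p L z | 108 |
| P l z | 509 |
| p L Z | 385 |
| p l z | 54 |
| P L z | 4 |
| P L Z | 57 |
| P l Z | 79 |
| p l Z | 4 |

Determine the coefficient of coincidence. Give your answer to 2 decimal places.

The two most frequent reciprocal classes, P l z and p L Z, are the parental types, so the F1 was P l z / p L Z.
The two rarest classes, P L z and p l Z, are the double crossovers. Comparing them with the parentals, only the l allele has switched, so l is the middle locus and the order is z – l – p.
z–l: (187 + 8)/1200 = 0.1625; l–p: (111 + 8)/1200 = 0.0992.
Expected DCO frequency = 0.1625 × 0.0992 ≈ 0.01612; observed = 8/1200 ≈ 0.00667.
Coefficient of coincidence = 0.00667/0.01612 ≈ 0.41.

0.41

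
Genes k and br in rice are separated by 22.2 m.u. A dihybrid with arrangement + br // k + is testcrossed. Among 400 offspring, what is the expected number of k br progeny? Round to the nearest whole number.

44

A map distance of 22.2 m.u. corresponds to a recombination frequency of 0.222.
The F1 is + br / k +, so k br is a recombinant gamete class with expected frequency r/2 = 0.222/2 = 0.1110.
Expected number = 0.1110 × 400 = 44.40 ≈ 44.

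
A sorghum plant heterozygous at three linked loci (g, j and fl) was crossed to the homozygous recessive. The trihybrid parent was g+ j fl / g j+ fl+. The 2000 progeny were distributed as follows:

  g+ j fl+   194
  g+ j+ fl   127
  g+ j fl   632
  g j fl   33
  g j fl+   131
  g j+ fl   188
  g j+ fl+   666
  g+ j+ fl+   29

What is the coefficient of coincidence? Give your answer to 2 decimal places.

The two rarest classes, g j fl and g+ j+ fl+, are the double crossovers. Comparing them with the parentals, only the g allele has switched, so g is the middle locus and the order is fl – g – j.
fl–g: (382 + 62)/2000 = 0.2220; g–j: (258 + 62)/2000 = 0.1600.
Expected DCO frequency = 0.2220 × 0.1600 ≈ 0.03552; observed = 62/2000 ≈ 0.03100.
Coefficient of coincidence = 0.03100/0.03552 ≈ 0.87.

0.87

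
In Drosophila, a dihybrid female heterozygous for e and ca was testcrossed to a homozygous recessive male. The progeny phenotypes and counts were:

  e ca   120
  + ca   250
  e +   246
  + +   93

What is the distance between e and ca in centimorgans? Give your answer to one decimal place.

The two most frequent classes, + ca (250) and e + (246), are the parental types, so the F1 was + ca / e +.
The recombinant classes are + + and e ca: 93 + 120 = 213.
Recombination frequency = 213/709 = 0.3004 ≈ 30.0%, i.e. 30.0 centimorgans.

30.0 centimorgans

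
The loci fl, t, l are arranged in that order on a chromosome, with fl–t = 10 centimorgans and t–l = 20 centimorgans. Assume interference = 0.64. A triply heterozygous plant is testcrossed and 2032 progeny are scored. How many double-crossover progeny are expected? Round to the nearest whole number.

Map distances give recombination frequencies of 0.100 and 0.200 for the two intervals.
With interference 0.64 (so coincidence = 0.36), expected double-crossover frequency = 0.100 × 0.200 × 0.36 = 0.00720.
Expected number = 0.00720 × 2032 = 14.63 ≈ 15.

15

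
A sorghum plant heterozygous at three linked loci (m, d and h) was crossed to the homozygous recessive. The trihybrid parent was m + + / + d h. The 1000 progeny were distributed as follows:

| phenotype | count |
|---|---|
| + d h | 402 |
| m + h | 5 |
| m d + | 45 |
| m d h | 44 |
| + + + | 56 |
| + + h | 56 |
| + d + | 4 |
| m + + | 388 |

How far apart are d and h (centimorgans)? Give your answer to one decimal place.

The two rarest classes, m + h and + d +, are the double crossovers. Comparing them with the parentals, only the h allele has switched, so h is the middle locus and the order is m – h – d.
Crossovers in the h–d interval produce the single-crossover classes m d + and + + h (45 + 56 = 101) plus the double crossovers (9).
RF(h–d) = (101 + 9) / 1000 = 110/1000 = 0.1100 → 11.0 centimorgans.

11.0 centimorgans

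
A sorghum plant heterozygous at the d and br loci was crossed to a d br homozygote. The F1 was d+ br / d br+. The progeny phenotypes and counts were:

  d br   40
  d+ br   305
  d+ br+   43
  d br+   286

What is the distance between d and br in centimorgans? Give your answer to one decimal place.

12.3 centimorgans

The recombinant classes are d+ br+ and d br: 43 + 40 = 83.
Recombination frequency = 83/674 = 0.1231 ≈ 12.3%, i.e. 12.3 centimorgans.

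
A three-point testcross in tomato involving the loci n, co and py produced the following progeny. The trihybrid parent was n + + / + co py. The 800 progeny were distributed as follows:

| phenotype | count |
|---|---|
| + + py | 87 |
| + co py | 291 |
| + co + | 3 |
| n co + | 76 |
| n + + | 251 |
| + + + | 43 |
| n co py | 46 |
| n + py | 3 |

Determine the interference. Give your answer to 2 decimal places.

The two rarest classes, n + py and + co +, are the double crossovers. Comparing them with the parentals, only the py allele has switched, so py is the middle locus and the order is n – py – co.
n–py: (89 + 6)/800 = 0.1187; py–co: (163 + 6)/800 = 0.2112.
Expected DCO frequency = 0.1187 × 0.2112 ≈ 0.02507; observed = 6/800 ≈ 0.00750.
Coefficient of coincidence = 0.00750/0.02507 ≈ 0.30; interference = 1 − 0.30 = 0.70.

0.70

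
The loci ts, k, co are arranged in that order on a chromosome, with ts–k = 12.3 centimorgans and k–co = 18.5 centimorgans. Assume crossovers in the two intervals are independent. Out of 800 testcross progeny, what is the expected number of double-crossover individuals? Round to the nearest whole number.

Map distances give recombination frequencies of 0.123 and 0.185 for the two intervals.
With no interference, expected double-crossover frequency = 0.123 × 0.185 = 0.02276.
Expected number = 0.02276 × 800 = 18.20 ≈ 18.

18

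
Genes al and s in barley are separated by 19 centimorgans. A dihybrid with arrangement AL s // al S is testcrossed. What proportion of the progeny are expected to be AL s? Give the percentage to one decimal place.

40.5%

A map distance of 19 centimorgans corresponds to a recombination frequency of 0.190.
The F1 is AL s / al S, so AL s is a parental gamete class with expected frequency (1 − r)/2 = 0.810/2 = 0.4050.
That is 0.4050 = 40.5% of the progeny.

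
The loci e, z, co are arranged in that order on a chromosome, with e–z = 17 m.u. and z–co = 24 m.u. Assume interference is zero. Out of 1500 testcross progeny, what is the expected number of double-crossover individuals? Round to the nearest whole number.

61

Map distances give recombination frequencies of 0.170 and 0.240 for the two intervals.
With no interference, expected double-crossover frequency = 0.170 × 0.240 = 0.04080.
Expected number = 0.04080 × 1500 = 61.20 ≈ 61.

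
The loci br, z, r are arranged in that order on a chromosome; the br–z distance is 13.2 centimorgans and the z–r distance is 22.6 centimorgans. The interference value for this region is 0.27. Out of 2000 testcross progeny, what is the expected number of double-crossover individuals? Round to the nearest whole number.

44

Map distances give recombination frequencies of 0.132 and 0.226 for the two intervals.
With interference 0.27 (so coincidence = 0.73), expected double-crossover frequency = 0.132 × 0.226 × 0.73 = 0.02178.
Expected number = 0.02178 × 2000 = 43.55 ≈ 44.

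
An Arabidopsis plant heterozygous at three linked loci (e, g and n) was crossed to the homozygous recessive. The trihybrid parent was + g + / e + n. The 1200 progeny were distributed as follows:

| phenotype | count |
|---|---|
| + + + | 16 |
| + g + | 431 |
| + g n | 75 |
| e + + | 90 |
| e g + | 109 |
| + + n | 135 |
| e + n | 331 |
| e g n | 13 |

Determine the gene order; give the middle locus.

g

The two rarest classes, + + + and e g n, are the double crossovers. Comparing them with the parentals, only the g allele has switched, so g is the middle locus and the order is n – g – e.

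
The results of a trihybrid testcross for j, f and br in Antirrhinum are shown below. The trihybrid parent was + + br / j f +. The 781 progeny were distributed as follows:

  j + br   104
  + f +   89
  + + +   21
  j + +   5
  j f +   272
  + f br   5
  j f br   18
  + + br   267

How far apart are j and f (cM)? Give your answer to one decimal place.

26.0 cM

The two rarest classes, + f br and j + +, are the double crossovers. Comparing them with the parentals, only the f allele has switched, so f is the middle locus and the order is j – f – br.
Crossovers in the j–f interval produce the single-crossover classes j + br and + f + (104 + 89 = 193) plus the double crossovers (10).
RF(j–f) = (193 + 10) / 781 = 203/781 = 0.2599 → 26.0 cM.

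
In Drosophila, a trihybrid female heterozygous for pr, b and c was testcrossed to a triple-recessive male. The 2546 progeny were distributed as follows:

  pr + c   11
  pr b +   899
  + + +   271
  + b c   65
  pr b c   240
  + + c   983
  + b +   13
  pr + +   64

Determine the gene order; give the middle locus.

pr

The two most frequent reciprocal classes, pr b + and + + c, are the parental types, so the F1 was pr b + / + + c.
The two rarest classes, + b + and pr + c, are the double crossovers. Comparing them with the parentals, only the pr allele has switched, so pr is the middle locus and the order is c – pr – b.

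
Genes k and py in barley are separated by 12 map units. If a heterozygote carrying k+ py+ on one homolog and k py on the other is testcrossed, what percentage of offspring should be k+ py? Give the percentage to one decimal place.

A map distance of 12 map units corresponds to a recombination frequency of 0.120.
The F1 is k+ py+ / k py, so k+ py is a recombinant gamete class with expected frequency r/2 = 0.120/2 = 0.0600.
That is 0.0600 = 6.0% of the progeny.

6.0%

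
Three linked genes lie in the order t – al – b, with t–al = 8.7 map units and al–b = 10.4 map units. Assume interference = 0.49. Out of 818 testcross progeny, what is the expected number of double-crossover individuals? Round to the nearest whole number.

4

Map distances give recombination frequencies of 0.087 and 0.104 for the two intervals.
With interference 0.49 (so coincidence = 0.51), expected double-crossover frequency = 0.087 × 0.104 × 0.51 = 0.00461.
Expected number = 0.00461 × 818 = 3.77 ≈ 4.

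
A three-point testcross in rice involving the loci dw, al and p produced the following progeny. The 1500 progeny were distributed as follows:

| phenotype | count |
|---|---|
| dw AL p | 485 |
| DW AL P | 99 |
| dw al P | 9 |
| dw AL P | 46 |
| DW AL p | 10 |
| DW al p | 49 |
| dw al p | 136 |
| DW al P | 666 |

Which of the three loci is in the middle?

The two most frequent reciprocal classes, DW al P and dw AL p, are the parental types, so the F1 was DW al P / dw AL p.
The two rarest classes, dw al P and DW AL p, are the double crossovers. Comparing them with the parentals, only the dw allele has switched, so dw is the middle locus and the order is p – dw – al.

dw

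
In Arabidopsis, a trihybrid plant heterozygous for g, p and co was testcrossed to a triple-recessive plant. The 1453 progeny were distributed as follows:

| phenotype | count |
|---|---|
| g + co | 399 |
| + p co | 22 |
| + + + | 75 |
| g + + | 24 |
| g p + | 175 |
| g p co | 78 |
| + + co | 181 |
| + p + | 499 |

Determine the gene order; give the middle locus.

The two most frequent reciprocal classes, + p + and g + co, are the parental types, so the F1 was + p + / g + co.
The two rarest classes, + p co and g + +, are the double crossovers. Comparing them with the parentals, only the co allele has switched, so co is the middle locus and the order is p – co – g.

co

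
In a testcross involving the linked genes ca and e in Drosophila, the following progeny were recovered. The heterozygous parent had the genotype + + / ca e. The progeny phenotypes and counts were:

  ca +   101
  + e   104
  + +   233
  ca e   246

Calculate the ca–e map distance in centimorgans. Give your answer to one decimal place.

The recombinant classes are + e and ca +: 104 + 101 = 205.
Recombination frequency = 205/684 = 0.2997 ≈ 30.0%, i.e. 30.0 centimorgans.

30.0 centimorgans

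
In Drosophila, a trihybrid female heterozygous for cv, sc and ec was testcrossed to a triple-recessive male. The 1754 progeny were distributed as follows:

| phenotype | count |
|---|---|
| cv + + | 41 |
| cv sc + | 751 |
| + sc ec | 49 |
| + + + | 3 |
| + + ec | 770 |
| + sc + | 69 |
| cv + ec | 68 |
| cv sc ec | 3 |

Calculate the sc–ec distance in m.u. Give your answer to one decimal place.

5.5 m.u.

The two most frequent reciprocal classes, cv sc + and + + ec, are the parental types, so the F1 was cv sc + / + + ec.
The two rarest classes, cv sc ec and + + +, are the double crossovers. Comparing them with the parentals, only the ec allele has switched, so ec is the middle locus and the order is sc – ec – cv.
Crossovers in the sc–ec interval produce the single-crossover classes cv + + and + sc ec (41 + 49 = 90) plus the double crossovers (6).
RF(sc–ec) = (90 + 6) / 1754 = 96/1754 = 0.0547 → 5.5 m.u.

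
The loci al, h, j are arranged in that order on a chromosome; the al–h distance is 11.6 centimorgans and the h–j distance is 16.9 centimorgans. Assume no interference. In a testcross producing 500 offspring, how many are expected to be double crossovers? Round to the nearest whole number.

Map distances give recombination frequencies of 0.116 and 0.169 for the two intervals.
With no interference, expected double-crossover frequency = 0.116 × 0.169 = 0.01960.
Expected number = 0.01960 × 500 = 9.80 ≈ 10.

10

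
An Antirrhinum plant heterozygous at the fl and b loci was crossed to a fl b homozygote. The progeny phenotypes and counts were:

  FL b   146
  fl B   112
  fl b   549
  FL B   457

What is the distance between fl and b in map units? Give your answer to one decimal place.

The two most frequent classes, FL B (457) and fl b (549), are the parental types, so the F1 was FL B / fl b.
The recombinant classes are FL b and fl B: 146 + 112 = 258.
Recombination frequency = 258/1264 = 0.2041 ≈ 20.4%, i.e. 20.4 map units.

20.4 map units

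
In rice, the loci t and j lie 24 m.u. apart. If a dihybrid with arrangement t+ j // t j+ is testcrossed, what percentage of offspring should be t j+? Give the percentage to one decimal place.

38.0%

A map distance of 24 m.u. corresponds to a recombination frequency of 0.240.
The F1 is t+ j / t j+, so t j+ is a parental gamete class with expected frequency (1 − r)/2 = 0.760/2 = 0.3800.
That is 0.3800 = 38.0% of the progeny.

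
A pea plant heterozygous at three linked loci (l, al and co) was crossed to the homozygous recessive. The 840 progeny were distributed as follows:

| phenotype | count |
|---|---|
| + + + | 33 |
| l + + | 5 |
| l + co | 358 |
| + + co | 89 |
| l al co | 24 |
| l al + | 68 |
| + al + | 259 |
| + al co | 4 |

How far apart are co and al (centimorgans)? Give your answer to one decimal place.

7.9 centimorgans

The two most frequent reciprocal classes, + al + and l + co, are the parental types, so the F1 was + al + / l + co.
The two rarest classes, + al co and l + +, are the double crossovers. Comparing them with the parentals, only the co allele has switched, so co is the middle locus and the order is al – co – l.
Crossovers in the al–co interval produce the single-crossover classes + + + and l al co (33 + 24 = 57) plus the double crossovers (9).
RF(al–co) = (57 + 9) / 840 = 66/840 = 0.0786 → 7.9 centimorgans.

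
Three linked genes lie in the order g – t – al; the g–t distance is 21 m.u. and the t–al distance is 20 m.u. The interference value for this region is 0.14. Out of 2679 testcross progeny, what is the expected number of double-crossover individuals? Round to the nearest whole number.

97

Map distances give recombination frequencies of 0.210 and 0.200 for the two intervals.
With interference 0.14 (so coincidence = 0.86), expected double-crossover frequency = 0.210 × 0.200 × 0.86 = 0.03612.
Expected number = 0.03612 × 2679 = 96.77 ≈ 97.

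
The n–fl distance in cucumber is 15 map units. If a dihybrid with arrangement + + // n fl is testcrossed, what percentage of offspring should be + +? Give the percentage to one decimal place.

A map distance of 15 map units corresponds to a recombination frequency of 0.150.
The F1 is + + / n fl, so + + is a parental gamete class with expected frequency (1 − r)/2 = 0.850/2 = 0.4250.
That is 0.4250 = 42.5% of the progeny.

42.5%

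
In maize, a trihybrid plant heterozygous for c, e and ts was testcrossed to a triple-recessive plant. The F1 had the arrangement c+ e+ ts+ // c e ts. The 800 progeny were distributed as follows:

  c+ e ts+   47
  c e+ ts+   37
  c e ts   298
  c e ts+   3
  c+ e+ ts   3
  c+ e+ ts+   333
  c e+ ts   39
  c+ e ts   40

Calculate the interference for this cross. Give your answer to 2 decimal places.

0.37

The two rarest classes, c+ e+ ts and c e ts+, are the double crossovers. Comparing them with the parentals, only the ts allele has switched, so ts is the middle locus and the order is e – ts – c.
e–ts: (86 + 6)/800 = 0.1150; ts–c: (77 + 6)/800 = 0.1037.
Expected DCO frequency = 0.1150 × 0.1037 ≈ 0.01193; observed = 6/800 ≈ 0.00750.
Coefficient of coincidence = 0.00750/0.01193 ≈ 0.63; interference = 1 − 0.63 = 0.37.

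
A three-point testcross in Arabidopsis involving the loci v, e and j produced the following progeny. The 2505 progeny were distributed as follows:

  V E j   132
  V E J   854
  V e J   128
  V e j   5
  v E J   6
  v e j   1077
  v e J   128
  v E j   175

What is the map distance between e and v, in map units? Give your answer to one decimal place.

12.5 map units

The two most frequent reciprocal classes, v e j and V E J, are the parental types, so the F1 was v e j / V E J.
The two rarest classes, V e j and v E J, are the double crossovers. Comparing them with the parentals, only the v allele has switched, so v is the middle locus and the order is e – v – j.
Crossovers in the e–v interval produce the single-crossover classes v E j and V e J (175 + 128 = 303) plus the double crossovers (11).
RF(e–v) = (303 + 11) / 2505 = 314/2505 = 0.1253 → 12.5 map units.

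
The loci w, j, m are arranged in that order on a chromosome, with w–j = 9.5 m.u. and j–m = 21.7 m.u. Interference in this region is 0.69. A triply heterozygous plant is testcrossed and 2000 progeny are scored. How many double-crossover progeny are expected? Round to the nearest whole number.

13

Map distances give recombination frequencies of 0.095 and 0.217 for the two intervals.
With interference 0.69 (so coincidence = 0.31), expected double-crossover frequency = 0.095 × 0.217 × 0.31 = 0.00639.
Expected number = 0.00639 × 2000 = 12.78 ≈ 13.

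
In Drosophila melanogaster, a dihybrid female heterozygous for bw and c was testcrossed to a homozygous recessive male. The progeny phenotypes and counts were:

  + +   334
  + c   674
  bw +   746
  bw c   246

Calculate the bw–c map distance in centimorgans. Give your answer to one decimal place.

29.0 centimorgans

The two most frequent classes, + c (674) and bw + (746), are the parental types, so the F1 was + c / bw +.
The recombinant classes are + + and bw c: 334 + 246 = 580.
Recombination frequency = 580/2000 = 0.2900 ≈ 29.0%, i.e. 29.0 centimorgans.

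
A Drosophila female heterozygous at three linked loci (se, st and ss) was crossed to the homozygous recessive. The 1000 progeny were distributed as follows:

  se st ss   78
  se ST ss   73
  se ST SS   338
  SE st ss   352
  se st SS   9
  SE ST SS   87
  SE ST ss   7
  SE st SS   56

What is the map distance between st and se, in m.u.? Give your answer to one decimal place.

18.1 m.u.

The two most frequent reciprocal classes, se ST SS and SE st ss, are the parental types, so the F1 was se ST SS / SE st ss.
The two rarest classes, se st SS and SE ST ss, are the double crossovers. Comparing them with the parentals, only the st allele has switched, so st is the middle locus and the order is se – st – ss.
Crossovers in the se–st interval produce the single-crossover classes SE ST SS and se st ss (87 + 78 = 165) plus the double crossovers (16).
RF(se–st) = (165 + 16) / 1000 = 181/1000 = 0.1810 → 18.1 m.u.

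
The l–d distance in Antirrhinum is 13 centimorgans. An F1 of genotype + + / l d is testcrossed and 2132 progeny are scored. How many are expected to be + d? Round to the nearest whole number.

139

A map distance of 13 centimorgans corresponds to a recombination frequency of 0.130.
The F1 is + + / l d, so + d is a recombinant gamete class with expected frequency r/2 = 0.130/2 = 0.0650.
Expected number = 0.0650 × 2132 = 138.58 ≈ 139.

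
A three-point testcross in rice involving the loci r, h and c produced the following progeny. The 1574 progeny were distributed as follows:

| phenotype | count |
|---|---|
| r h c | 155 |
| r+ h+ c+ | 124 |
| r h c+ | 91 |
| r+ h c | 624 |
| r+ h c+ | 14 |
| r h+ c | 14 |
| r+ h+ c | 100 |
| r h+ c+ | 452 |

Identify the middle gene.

c

The two most frequent reciprocal classes, r+ h c and r h+ c+, are the parental types, so the F1 was r+ h c / r h+ c+.
The two rarest classes, r+ h c+ and r h+ c, are the double crossovers. Comparing them with the parentals, only the c allele has switched, so c is the middle locus and the order is r – c – h.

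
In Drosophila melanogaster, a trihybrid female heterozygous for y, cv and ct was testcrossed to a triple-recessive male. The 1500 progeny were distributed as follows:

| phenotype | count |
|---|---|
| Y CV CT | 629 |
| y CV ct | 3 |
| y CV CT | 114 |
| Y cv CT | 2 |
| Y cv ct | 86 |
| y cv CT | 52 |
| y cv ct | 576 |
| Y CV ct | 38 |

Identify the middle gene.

cv

The two most frequent reciprocal classes, y cv ct and Y CV CT, are the parental types, so the F1 was y cv ct / Y CV CT.
The two rarest classes, y CV ct and Y cv CT, are the double crossovers. Comparing them with the parentals, only the cv allele has switched, so cv is the middle locus and the order is ct – cv – y.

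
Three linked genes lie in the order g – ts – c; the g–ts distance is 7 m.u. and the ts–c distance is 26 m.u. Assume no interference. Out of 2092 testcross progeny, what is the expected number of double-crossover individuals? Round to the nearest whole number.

38

Map distances give recombination frequencies of 0.070 and 0.260 for the two intervals.
With no interference, expected double-crossover frequency = 0.070 × 0.260 = 0.01820.
Expected number = 0.01820 × 2092 = 38.07 ≈ 38.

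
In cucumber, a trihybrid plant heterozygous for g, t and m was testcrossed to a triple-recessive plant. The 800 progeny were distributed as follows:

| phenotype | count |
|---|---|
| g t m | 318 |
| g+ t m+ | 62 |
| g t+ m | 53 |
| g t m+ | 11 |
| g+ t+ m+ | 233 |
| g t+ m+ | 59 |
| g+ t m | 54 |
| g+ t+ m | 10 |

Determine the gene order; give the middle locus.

The two most frequent reciprocal classes, g t m and g+ t+ m+, are the parental types, so the F1 was g t m / g+ t+ m+.
The two rarest classes, g t m+ and g+ t+ m, are the double crossovers. Comparing them with the parentals, only the m allele has switched, so m is the middle locus and the order is g – m – t.

m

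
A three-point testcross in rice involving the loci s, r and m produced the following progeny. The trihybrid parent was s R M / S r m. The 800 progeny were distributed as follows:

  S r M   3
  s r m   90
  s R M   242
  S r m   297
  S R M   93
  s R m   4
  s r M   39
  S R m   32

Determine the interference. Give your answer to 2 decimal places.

The two rarest classes, s R m and S r M, are the double crossovers. Comparing them with the parentals, only the m allele has switched, so m is the middle locus and the order is s – m – r.
s–m: (183 + 7)/800 = 0.2375; m–r: (71 + 7)/800 = 0.0975.
Expected DCO frequency = 0.2375 × 0.0975 ≈ 0.02316; observed = 7/800 ≈ 0.00875.
Coefficient of coincidence = 0.00875/0.02316 ≈ 0.38; interference = 1 − 0.38 = 0.62.

0.62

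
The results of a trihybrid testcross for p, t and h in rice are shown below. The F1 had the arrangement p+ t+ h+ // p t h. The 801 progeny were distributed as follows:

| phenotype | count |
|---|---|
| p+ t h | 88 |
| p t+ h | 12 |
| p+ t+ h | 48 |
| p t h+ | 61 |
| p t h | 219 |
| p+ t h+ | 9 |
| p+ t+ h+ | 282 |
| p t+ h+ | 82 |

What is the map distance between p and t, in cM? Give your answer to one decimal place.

The two rarest classes, p+ t h+ and p t+ h, are the double crossovers. Comparing them with the parentals, only the t allele has switched, so t is the middle locus and the order is p – t – h.
Crossovers in the p–t interval produce the single-crossover classes p t+ h+ and p+ t h (82 + 88 = 170) plus the double crossovers (21).
RF(p–t) = (170 + 21) / 801 = 191/801 = 0.2385 → 23.8 cM.

23.8 cM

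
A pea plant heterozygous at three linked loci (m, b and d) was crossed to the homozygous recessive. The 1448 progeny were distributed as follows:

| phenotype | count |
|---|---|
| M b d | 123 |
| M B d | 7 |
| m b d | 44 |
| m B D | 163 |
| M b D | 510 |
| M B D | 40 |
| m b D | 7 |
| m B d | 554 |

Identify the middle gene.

m

The two most frequent reciprocal classes, m B d and M b D, are the parental types, so the F1 was m B d / M b D.
The two rarest classes, M B d and m b D, are the double crossovers. Comparing them with the parentals, only the m allele has switched, so m is the middle locus and the order is d – m – b.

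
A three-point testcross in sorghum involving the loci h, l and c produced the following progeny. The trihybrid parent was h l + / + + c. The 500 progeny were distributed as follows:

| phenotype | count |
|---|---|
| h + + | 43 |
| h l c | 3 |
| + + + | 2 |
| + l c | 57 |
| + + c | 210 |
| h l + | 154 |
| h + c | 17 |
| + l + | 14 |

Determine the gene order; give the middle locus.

The two rarest classes, h l c and + + +, are the double crossovers. Comparing them with the parentals, only the c allele has switched, so c is the middle locus and the order is l – c – h.

c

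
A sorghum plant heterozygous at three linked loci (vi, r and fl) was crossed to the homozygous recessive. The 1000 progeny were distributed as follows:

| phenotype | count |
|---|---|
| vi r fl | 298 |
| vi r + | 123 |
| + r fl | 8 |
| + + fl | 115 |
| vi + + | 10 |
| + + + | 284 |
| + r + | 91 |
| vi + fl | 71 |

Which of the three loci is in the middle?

The two most frequent reciprocal classes, + + + and vi r fl, are the parental types, so the F1 was + + + / vi r fl.
The two rarest classes, vi + + and + r fl, are the double crossovers. Comparing them with the parentals, only the vi allele has switched, so vi is the middle locus and the order is r – vi – fl.

vi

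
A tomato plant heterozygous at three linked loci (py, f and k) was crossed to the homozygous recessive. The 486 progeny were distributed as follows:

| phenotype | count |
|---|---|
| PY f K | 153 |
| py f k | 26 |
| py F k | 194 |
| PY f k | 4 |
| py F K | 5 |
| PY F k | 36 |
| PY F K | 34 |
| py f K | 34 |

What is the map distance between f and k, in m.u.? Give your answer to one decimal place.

The two most frequent reciprocal classes, PY f K and py F k, are the parental types, so the F1 was PY f K / py F k.
The two rarest classes, PY f k and py F K, are the double crossovers. Comparing them with the parentals, only the k allele has switched, so k is the middle locus and the order is f – k – py.
Crossovers in the f–k interval produce the single-crossover classes PY F K and py f k (34 + 26 = 60) plus the double crossovers (9).
RF(f–k) = (60 + 9) / 486 = 69/486 = 0.1420 → 14.2 m.u.

14.2 m.u.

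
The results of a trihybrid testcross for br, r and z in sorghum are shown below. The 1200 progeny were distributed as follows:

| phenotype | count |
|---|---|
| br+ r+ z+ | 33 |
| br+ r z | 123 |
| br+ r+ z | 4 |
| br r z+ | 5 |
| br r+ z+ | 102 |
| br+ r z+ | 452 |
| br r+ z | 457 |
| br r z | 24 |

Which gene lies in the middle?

br

The two most frequent reciprocal classes, br r+ z and br+ r z+, are the parental types, so the F1 was br r+ z / br+ r z+.
The two rarest classes, br+ r+ z and br r z+, are the double crossovers. Comparing them with the parentals, only the br allele has switched, so br is the middle locus and the order is z – br – r.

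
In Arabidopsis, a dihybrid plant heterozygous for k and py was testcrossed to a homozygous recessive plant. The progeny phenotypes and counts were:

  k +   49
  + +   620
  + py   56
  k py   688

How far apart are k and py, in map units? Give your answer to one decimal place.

7.4 map units

The two most frequent classes, + + (620) and k py (688), are the parental types, so the F1 was + + / k py.
The recombinant classes are + py and k +: 56 + 49 = 105.
Recombination frequency = 105/1413 = 0.0743 ≈ 7.4%, i.e. 7.4 map units.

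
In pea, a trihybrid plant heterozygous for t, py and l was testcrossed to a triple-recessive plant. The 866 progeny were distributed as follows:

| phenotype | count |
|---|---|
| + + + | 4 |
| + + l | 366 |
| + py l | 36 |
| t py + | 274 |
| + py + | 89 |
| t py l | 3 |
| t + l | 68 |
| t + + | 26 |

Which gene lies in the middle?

l

The two most frequent reciprocal classes, + + l and t py +, are the parental types, so the F1 was + + l / t py +.
The two rarest classes, + + + and t py l, are the double crossovers. Comparing them with the parentals, only the l allele has switched, so l is the middle locus and the order is t – l – py.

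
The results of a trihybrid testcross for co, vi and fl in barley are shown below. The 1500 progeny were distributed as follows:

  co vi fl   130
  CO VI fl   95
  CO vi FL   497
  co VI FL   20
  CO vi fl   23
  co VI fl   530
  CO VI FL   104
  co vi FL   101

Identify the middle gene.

The two most frequent reciprocal classes, co VI fl and CO vi FL, are the parental types, so the F1 was co VI fl / CO vi FL.
The two rarest classes, co VI FL and CO vi fl, are the double crossovers. Comparing them with the parentals, only the fl allele has switched, so fl is the middle locus and the order is vi – fl – co.

fl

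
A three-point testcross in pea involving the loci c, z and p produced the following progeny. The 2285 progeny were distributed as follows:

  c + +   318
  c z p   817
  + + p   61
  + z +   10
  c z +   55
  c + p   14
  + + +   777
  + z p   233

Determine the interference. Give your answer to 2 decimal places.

The two most frequent reciprocal classes, + + + and c z p, are the parental types, so the F1 was + + + / c z p.
The two rarest classes, + z + and c + p, are the double crossovers. Comparing them with the parentals, only the z allele has switched, so z is the middle locus and the order is p – z – c.
p–z: (116 + 24)/2285 = 0.0613; z–c: (551 + 24)/2285 = 0.2516.
Expected DCO frequency = 0.0613 × 0.2516 ≈ 0.01542; observed = 24/2285 ≈ 0.01050.
Coefficient of coincidence = 0.01050/0.01542 ≈ 0.68; interference = 1 − 0.68 = 0.32.

0.32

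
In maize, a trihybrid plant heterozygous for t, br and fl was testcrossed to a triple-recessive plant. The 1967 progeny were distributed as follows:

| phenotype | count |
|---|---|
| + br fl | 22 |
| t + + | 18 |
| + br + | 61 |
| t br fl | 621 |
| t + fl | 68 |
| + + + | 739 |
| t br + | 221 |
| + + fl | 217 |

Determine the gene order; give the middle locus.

t

The two most frequent reciprocal classes, t br fl and + + +, are the parental types, so the F1 was t br fl / + + +.
The two rarest classes, + br fl and t + +, are the double crossovers. Comparing them with the parentals, only the t allele has switched, so t is the middle locus and the order is br – t – fl.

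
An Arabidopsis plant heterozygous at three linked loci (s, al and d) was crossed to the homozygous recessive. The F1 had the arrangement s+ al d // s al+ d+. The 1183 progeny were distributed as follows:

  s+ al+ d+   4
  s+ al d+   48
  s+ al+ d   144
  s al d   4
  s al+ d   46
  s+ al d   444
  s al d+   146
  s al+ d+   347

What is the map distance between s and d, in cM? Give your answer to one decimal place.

The two rarest classes, s al d and s+ al+ d+, are the double crossovers. Comparing them with the parentals, only the s allele has switched, so s is the middle locus and the order is d – s – al.
Crossovers in the d–s interval produce the single-crossover classes s+ al d+ and s al+ d (48 + 46 = 94) plus the double crossovers (8).
RF(d–s) = (94 + 8) / 1183 = 102/1183 = 0.0862 → 8.6 cM.

8.6 cM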